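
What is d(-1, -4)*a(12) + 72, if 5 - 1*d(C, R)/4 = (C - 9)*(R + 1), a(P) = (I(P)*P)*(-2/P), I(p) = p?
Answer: 2472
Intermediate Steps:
a(P) = -2*P (a(P) = (P*P)*(-2/P) = P²*(-2/P) = -2*P)
d(C, R) = 20 - 4*(1 + R)*(-9 + C) (d(C, R) = 20 - 4*(C - 9)*(R + 1) = 20 - 4*(-9 + C)*(1 + R) = 20 - 4*(1 + R)*(-9 + C))
d(-1, -4)*a(12) + 72 = (56 - 4*(-1) + 36*(-4) - 4*(-1)*(-4))*(-2*12) + 72 = (56 + 4 - 144 - 16)*(-24) + 72 = -100*(-24) + 72 = 2400 + 72 = 2472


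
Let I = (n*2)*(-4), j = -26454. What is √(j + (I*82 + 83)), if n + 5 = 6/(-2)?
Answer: 3*I*√2347 ≈ 145.34*I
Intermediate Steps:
n = -8 (n = -5 + 6/(-2) = -5 + 6*(-½) = -5 - 3 = -8)
I = 64 (I = -8*2*(-4) = -16*(-4) = 64)
√(j + (I*82 + 83)) = √(-26454 + (64*82 + 83)) = √(-26454 + (5248 + 83)) = √(-26454 + 5331) = √(-21123) = 3*I*√2347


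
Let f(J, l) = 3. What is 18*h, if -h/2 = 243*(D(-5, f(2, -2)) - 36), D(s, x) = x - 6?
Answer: 341172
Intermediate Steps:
D(s, x) = -6 + x
h = 18954 (h = -486*((-6 + 3) - 36) = -486*(-3 - 36) = -486*(-39) = -2*(-9477) = 18954)
18*h = 18*18954 = 341172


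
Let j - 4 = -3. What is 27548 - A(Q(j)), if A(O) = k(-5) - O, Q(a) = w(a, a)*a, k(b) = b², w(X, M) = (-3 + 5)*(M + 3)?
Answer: 27531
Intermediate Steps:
j = 1 (j = 4 - 3 = 1)
w(X, M) = 6 + 2*M (w(X, M) = 2*(3 + M) = 6 + 2*M)
Q(a) = a*(6 + 2*a) (Q(a) = (6 + 2*a)*a = a*(6 + 2*a))
A(O) = 25 - O (A(O) = (-5)² - O = 25 - O)
27548 - A(Q(j)) = 27548 - (25 - 2*(3 + 1)) = 27548 - (25 - 2*4) = 27548 - (25 - 1*8) = 27548 - (25 - 8) = 27548 - 1*17 = 27548 - 17 = 27531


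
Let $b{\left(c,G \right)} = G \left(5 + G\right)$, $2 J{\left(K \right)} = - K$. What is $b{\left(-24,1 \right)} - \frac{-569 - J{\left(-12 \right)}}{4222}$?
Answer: $\frac{25907}{4222} \approx 6.1362$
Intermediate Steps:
$J{\left(K \right)} = - \frac{K}{2}$ ($J{\left(K \right)} = \frac{\left(-1\right) K}{2} = - \frac{K}{2}$)
$b{\left(-24,1 \right)} - \frac{-569 - J{\left(-12 \right)}}{4222} = 1 \left(5 + 1\right) - \frac{-569 - \left(- \frac{1}{2}\right) \left(-12\right)}{4222} = 1 \cdot 6 - \left(-569 - 6\right) \frac{1}{4222} = 6 - \left(-569 - 6\right) \frac{1}{4222} = 6 - \left(-575\right) \frac{1}{4222} = 6 - - \frac{575}{4222} = 6 + \frac{575}{4222} = \frac{25907}{4222}$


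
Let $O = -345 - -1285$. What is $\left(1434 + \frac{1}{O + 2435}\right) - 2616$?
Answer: $- \frac{3989249}{3375} \approx -1182.0$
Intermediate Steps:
$O = 940$ ($O = -345 + 1285 = 940$)
$\left(1434 + \frac{1}{O + 2435}\right) - 2616 = \left(1434 + \frac{1}{940 + 2435}\right) - 2616 = \left(1434 + \frac{1}{3375}\right) - 2616 = \frac{4839751}{3375} - 2616 = - \frac{3989249}{3375}$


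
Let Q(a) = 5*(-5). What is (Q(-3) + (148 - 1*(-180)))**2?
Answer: 91809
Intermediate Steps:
Q(a) = -25
(Q(-3) + (148 - 1*(-180)))**2 = (-25 + (148 - 1*(-180)))**2 = (-25 + (148 + 180))**2 = (-25 + 328)**2 = 303**2 = 91809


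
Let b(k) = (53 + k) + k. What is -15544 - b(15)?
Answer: -15627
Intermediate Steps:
b(k) = 53 + 2*k
-15544 - b(15) = -15544 - (53 + 2*15) = -15544 - (53 + 30) = -15544 - 1*83 = -15544 - 83 = -15627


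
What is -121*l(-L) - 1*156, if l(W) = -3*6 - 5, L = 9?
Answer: 2627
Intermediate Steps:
l(W) = -23 (l(W) = -18 - 5 = -23)
-121*l(-L) - 1*156 = -121*(-23) - 1*156 = 2783 - 156 = 2627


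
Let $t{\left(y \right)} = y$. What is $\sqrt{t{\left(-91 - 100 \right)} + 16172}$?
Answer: $\sqrt{15981} \approx 126.42$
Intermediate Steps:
$\sqrt{t{\left(-91 - 100 \right)} + 16172} = \sqrt{\left(-91 - 100\right) + 16172} = \sqrt{-191 + 16172} = \sqrt{15981}$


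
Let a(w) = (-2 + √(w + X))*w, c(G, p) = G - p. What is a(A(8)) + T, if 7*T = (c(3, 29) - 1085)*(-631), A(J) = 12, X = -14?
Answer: 700873/7 + 12*I*√2 ≈ 1.0012e+5 + 16.971*I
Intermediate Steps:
T = 701041/7 (T = (((3 - 1*29) - 1085)*(-631))/7 = (((3 - 29) - 1085)*(-631))/7 = ((-26 - 1085)*(-631))/7 = (-1111*(-631))/7 = (⅐)*701041 = 701041/7 ≈ 1.0015e+5)
a(w) = w*(-2 + √(-14 + w)) (a(w) = (-2 + √(w - 14))*w = (-2 + √(-14 + w))*w = w*(-2 + √(-14 + w)))
a(A(8)) + T = 12*(-2 + √(-14 + 12)) + 701041/7 = 12*(-2 + √(-2)) + 701041/7 = 12*(-2 + I*√2) + 701041/7 = (-24 + 12*I*√2) + 701041/7 = 700873/7 + 12*I*√2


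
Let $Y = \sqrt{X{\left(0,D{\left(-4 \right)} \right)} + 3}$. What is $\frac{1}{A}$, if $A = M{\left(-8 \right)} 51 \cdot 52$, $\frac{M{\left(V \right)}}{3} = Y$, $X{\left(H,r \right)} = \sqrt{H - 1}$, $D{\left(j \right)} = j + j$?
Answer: $\frac{1}{7956 \sqrt{3 + i}} \approx 6.9769 \cdot 10^{-5} - 1.1322 \cdot 10^{-5} i$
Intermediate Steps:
$D{\left(j \right)} = 2 j$
$X{\left(H,r \right)} = \sqrt{-1 + H}$
$Y = \sqrt{3 + i}$ ($Y = \sqrt{\sqrt{-1 + 0} + 3} = \sqrt{\sqrt{-1} + 3} = \sqrt{i + 3} = \sqrt{3 + i} \approx 1.7553 + 0.28485 i$)
$M{\left(V \right)} = 3 \sqrt{3 + i}$
$A = 7956 \sqrt{3 + i}$ ($A = 3 \sqrt{3 + i} 51 \cdot 52 = 153 \sqrt{3 + i} 52 = 7956 \sqrt{3 + i} \approx 13965.0 + 2266.3 i$)
$\frac{1}{A} = \frac{1}{7956 \sqrt{3 + i}}$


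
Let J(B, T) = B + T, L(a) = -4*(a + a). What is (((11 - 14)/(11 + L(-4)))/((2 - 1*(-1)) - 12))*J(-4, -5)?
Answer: -3/43 ≈ -0.069767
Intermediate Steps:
L(a) = -8*a
(((11 - 14)/(11 + L(-4)))/((2 - 1*(-1)) - 12))*J(-4, -5) = (((11 - 14)/(11 - 8*(-4)))/((2 - 1*(-1)) - 12))*(-4 - 5) = ((-3/(11 + 32))/((2 + 1) - 12))*(-9) = ((-3/43)/(3 - 12))*(-9) = (-3*1/43/(-9))*(-9) = -3/43*(-⅑)*(-9) = (1/129)*(-9) = -3/43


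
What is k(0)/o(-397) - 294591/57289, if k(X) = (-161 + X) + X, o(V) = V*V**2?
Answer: -18432777365314/3584617014397 ≈ -5.1422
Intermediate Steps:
o(V) = V**3
k(X) = -161 + 2*X
k(0)/o(-397) - 294591/57289 = (-161 + 2*0)/((-397)**3) - 294591/57289 = (-161 + 0)/(-62570773) - 294591*1/57289 = -161*(-1/62570773) - 294591/57289 = 161/62570773 - 294591/57289 = -18432777365314/3584617014397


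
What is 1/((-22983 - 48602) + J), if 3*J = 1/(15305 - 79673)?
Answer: -193104/13823349841 ≈ -1.3969e-5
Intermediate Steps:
J = -1/193104 (J = 1/(3*(15305 - 79673)) = (⅓)/(-64368) = (⅓)*(-1/64368) = -1/193104 ≈ -5.1786e-6)
1/((-22983 - 48602) + J) = 1/((-22983 - 48602) - 1/193104) = 1/(-71585 - 1/193104) = 1/(-13823349841/193104) = -193104/13823349841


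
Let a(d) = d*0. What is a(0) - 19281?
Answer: -19281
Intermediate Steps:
a(d) = 0
a(0) - 19281 = 0 - 19281 = -19281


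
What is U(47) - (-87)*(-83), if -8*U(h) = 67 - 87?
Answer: -14437/2 ≈ -7218.5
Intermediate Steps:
U(h) = 5/2 (U(h) = -(67 - 87)/8 = -⅛*(-20) = 5/2)
U(47) - (-87)*(-83) = 5/2 - (-87)*(-83) = 5/2 - 1*7221 = 5/2 - 7221 = -14437/2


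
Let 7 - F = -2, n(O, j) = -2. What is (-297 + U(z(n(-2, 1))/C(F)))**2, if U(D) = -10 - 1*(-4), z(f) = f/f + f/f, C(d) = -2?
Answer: 91809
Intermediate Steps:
F = 9 (F = 7 - 1*(-2) = 7 + 2 = 9)
z(f) = 2 (z(f) = 1 + 1 = 2)
U(D) = -6 (U(D) = -10 + 4 = -6)
(-297 + U(z(n(-2, 1))/C(F)))**2 = (-297 - 6)**2 = (-303)**2 = 91809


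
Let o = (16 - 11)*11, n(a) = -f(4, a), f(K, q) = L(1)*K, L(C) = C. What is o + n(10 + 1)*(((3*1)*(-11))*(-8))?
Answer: -1001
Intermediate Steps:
f(K, q) = K (f(K, q) = 1*K = K)
n(a) = -4 (n(a) = -1*4 = -4)
o = 55 (o = 5*11 = 55)
o + n(10 + 1)*(((3*1)*(-11))*(-8)) = 55 - 4*(3*1)*(-11)*(-8) = 55 - 4*3*(-11)*(-8) = 55 - (-132)*(-8) = 55 - 4*264 = 55 - 1056 = -1001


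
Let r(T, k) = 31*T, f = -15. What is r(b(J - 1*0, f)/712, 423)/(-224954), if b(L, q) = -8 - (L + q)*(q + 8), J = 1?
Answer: 1643/80083624 ≈ 2.0516e-5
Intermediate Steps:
b(L, q) = -8 - (8 + q)*(L + q) (b(L, q) = -8 - (L + q)*(8 + q) = -8 - (8 + q)*(L + q))
r(b(J - 1*0, f)/712, 423)/(-224954) = (31*((-8 - 1*(-15)² - 8*(1 - 1*0) - 8*(-15) - 1*(1 - 1*0)*(-15))/712))/(-224954) = (31*((-8 - 1*225 - 8*(1 + 0) + 120 - 1*(1 + 0)*(-15))*(1/712)))*(-1/224954) = (31*((-8 - 225 - 8*1 + 120 - 1*1*(-15))*(1/712)))*(-1/224954) = (31*((-8 - 225 - 8 + 120 + 15)*(1/712)))*(-1/224954) = (31*(-106*1/712))*(-1/224954) = (31*(-53/356))*(-1/224954) = -1643/356*(-1/224954) = 1643/80083624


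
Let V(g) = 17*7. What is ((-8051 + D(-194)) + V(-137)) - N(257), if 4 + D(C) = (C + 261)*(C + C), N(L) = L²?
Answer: -99981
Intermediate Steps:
V(g) = 119
D(C) = -4 + 2*C*(261 + C) (D(C) = -4 + (C + 261)*(C + C) = -4 + (261 + C)*(2*C) = -4 + 2*C*(261 + C))
((-8051 + D(-194)) + V(-137)) - N(257) = ((-8051 + (-4 + 2*(-194)² + 522*(-194))) + 119) - 1*257² = ((-8051 + (-4 + 2*37636 - 101268)) + 119) - 1*66049 = ((-8051 + (-4 + 75272 - 101268)) + 119) - 66049 = ((-8051 - 26000) + 119) - 66049 = (-34051 + 119) - 66049 = -33932 - 66049 = -99981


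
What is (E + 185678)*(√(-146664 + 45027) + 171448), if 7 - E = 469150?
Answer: -48599507320 - 850395*I*√11293 ≈ -4.86e+10 - 9.037e+7*I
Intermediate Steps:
E = -469143 (E = 7 - 1*469150 = 7 - 469150 = -469143)
(E + 185678)*(√(-146664 + 45027) + 171448) = (-469143 + 185678)*(√(-146664 + 45027) + 171448) = -283465*(√(-101637) + 171448) = -283465*(3*I*√11293 + 171448) = -283465*(171448 + 3*I*√11293) = -48599507320 - 850395*I*√11293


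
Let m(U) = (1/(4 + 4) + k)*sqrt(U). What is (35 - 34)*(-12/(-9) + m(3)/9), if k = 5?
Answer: 4/3 + 41*sqrt(3)/72 ≈ 2.3196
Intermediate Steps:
m(U) = 41*sqrt(U)/8 (m(U) = (1/(4 + 4) + 5)*sqrt(U) = (1/8 + 5)*sqrt(U) = 41*sqrt(U)/8)
(35 - 34)*(-12/(-9) + m(3)/9) = (35 - 34)*(-12/(-9) + (41*sqrt(3)/8)/9) = 1*(-12*(-1/9) + (41*sqrt(3)/8)*(1/9)) = 1*(4/3 + 41*sqrt(3)/72) = 4/3 + 41*sqrt(3)/72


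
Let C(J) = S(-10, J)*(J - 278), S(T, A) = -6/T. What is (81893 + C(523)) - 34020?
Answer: 48020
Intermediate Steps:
C(J) = -834/5 + 3*J/5 (C(J) = (-6/(-10))*(J - 278) = (-6*(-⅒))*(-278 + J) = 3*(-278 + J)/5 = -834/5 + 3*J/5)
(81893 + C(523)) - 34020 = (81893 + (-834/5 + (⅗)*523)) - 34020 = (81893 + (-834/5 + 1569/5)) - 34020 = (81893 + 147) - 34020 = 82040 - 34020 = 48020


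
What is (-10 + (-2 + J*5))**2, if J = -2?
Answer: 484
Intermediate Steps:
(-10 + (-2 + J*5))**2 = (-10 + (-2 - 2*5))**2 = (-10 + (-2 - 10))**2 = (-10 - 12)**2 = (-22)**2 = 484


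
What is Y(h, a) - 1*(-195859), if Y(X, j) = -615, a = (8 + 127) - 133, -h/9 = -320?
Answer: 195244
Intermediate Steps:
h = 2880 (h = -9*(-320) = 2880)
a = 2 (a = 135 - 133 = 2)
Y(h, a) - 1*(-195859) = -615 - 1*(-195859) = -615 + 195859 = 195244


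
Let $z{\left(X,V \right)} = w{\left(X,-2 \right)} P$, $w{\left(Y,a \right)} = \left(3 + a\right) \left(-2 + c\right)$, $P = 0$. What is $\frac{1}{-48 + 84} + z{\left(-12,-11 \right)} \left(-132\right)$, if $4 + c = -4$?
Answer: $\frac{1}{36} \approx 0.027778$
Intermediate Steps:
$c = -8$ ($c = -4 - 4 = -8$)
$w{\left(Y,a \right)} = -30 - 10 a$ ($w{\left(Y,a \right)} = \left(3 + a\right) \left(-2 - 8\right) = \left(3 + a\right) \left(-10\right) = -30 - 10 a$)
$z{\left(X,V \right)} = 0$ ($z{\left(X,V \right)} = \left(-30 - -20\right) 0 = \left(-30 + 20\right) 0 = \left(-10\right) 0 = 0$)
$\frac{1}{-48 + 84} + z{\left(-12,-11 \right)} \left(-132\right) = \frac{1}{-48 + 84} + 0 \left(-132\right) = \frac{1}{36} + 0 = \frac{1}{36}$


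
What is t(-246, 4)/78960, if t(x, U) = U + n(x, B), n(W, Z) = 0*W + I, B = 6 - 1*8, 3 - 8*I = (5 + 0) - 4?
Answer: 17/315840 ≈ 5.3825e-5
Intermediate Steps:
I = 1/4 (I = 3/8 - ((5 + 0) - 4)/8 = 3/8 - (5 - 4)/8 = 3/8 - 1/8*1 = 3/8 - 1/8 = 1/4 ≈ 0.25000)
B = -2 (B = 6 - 8 = -2)
n(W, Z) = 1/4 (n(W, Z) = 0*W + 1/4 = 0 + 1/4 = 1/4)
t(x, U) = 1/4 + U (t(x, U) = U + 1/4 = 1/4 + U)
t(-246, 4)/78960 = (1/4 + 4)/78960 = (17/4)*(1/78960) = 17/315840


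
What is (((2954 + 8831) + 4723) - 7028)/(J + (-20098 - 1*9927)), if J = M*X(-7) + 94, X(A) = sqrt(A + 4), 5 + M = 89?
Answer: -31527320/99542881 - 88480*I*sqrt(3)/99542881 ≈ -0.31672 - 0.0015396*I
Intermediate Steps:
M = 84 (M = -5 + 89 = 84)
X(A) = sqrt(4 + A)
J = 94 + 84*I*sqrt(3) (J = 84*sqrt(4 - 7) + 94 = 84*sqrt(-3) + 94 = 84*(I*sqrt(3)) + 94 = 84*I*sqrt(3) + 94 = 94 + 84*I*sqrt(3) ≈ 94.0 + 145.49*I)
(((2954 + 8831) + 4723) - 7028)/(J + (-20098 - 1*9927)) = (((2954 + 8831) + 4723) - 7028)/((94 + 84*I*sqrt(3)) + (-20098 - 1*9927)) = ((11785 + 4723) - 7028)/((94 + 84*I*sqrt(3)) + (-20098 - 9927)) = (16508 - 7028)/((94 + 84*I*sqrt(3)) - 30025) = 9480/(-29931 + 84*I*sqrt(3))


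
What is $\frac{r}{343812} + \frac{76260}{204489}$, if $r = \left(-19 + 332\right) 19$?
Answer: $\frac{1016118489}{2603917484} \approx 0.39023$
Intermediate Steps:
$r = 5947$ ($r = 313 \cdot 19 = 5947$)
$\frac{r}{343812} + \frac{76260}{204489} = \frac{5947}{343812} + \frac{76260}{204489} = 5947 \cdot \frac{1}{343812} + 76260 \cdot \frac{1}{204489} = \frac{5947}{343812} + \frac{25420}{68163} = \frac{1016118489}{2603917484}$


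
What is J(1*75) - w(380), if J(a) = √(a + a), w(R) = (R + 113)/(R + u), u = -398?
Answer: 493/18 + 5*√6 ≈ 39.636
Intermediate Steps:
w(R) = (113 + R)/(-398 + R) (w(R) = (R + 113)/(R - 398) = (113 + R)/(-398 + R))
J(a) = √2*√a (J(a) = √(2*a) = √2*√a)
J(1*75) - w(380) = √2*√(1*75) - (113 + 380)/(-398 + 380) = √2*√75 - 493/(-18) = √2*(5*√3) - (-1)*493/18 = 5*√6 - 1*(-493/18) = 5*√6 + 493/18 = 493/18 + 5*√6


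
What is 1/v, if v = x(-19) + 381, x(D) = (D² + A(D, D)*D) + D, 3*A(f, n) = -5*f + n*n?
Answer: -1/2165 ≈ -0.00046189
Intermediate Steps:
A(f, n) = -5*f/3 + n²/3 (A(f, n) = (-5*f + n*n)/3 = (-5*f + n²)/3 = (n² - 5*f)/3 = -5*f/3 + n²/3)
x(D) = D + D² + D*(-5*D/3 + D²/3) (x(D) = (D² + (-5*D/3 + D²/3)*D) + D = (D² + D*(-5*D/3 + D²/3)) + D = D + D² + D*(-5*D/3 + D²/3))
v = -2165 (v = (⅓)*(-19)*(3 + (-19)² - 2*(-19)) + 381 = (⅓)*(-19)*(3 + 361 + 38) + 381 = (⅓)*(-19)*402 + 381 = -2546 + 381 = -2165)
1/v = 1/(-2165) = -1/2165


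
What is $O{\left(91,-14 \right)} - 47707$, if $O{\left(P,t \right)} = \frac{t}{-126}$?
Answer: $- \frac{429362}{9} \approx -47707.0$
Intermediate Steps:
$O{\left(P,t \right)} = - \frac{t}{126}$ ($O{\left(P,t \right)} = t \left(- \frac{1}{126}\right) = - \frac{t}{126}$)
$O{\left(91,-14 \right)} - 47707 = \left(- \frac{1}{126}\right) \left(-14\right) - 47707 = \frac{1}{9} - 47707 = - \frac{429362}{9}$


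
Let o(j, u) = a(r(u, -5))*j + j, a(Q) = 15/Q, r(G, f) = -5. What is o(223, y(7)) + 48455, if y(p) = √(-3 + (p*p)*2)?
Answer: 48009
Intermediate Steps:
y(p) = √(-3 + 2*p²) (y(p) = √(-3 + p²*2) = √(-3 + 2*p²))
o(j, u) = -2*j (o(j, u) = (15/(-5))*j + j = (15*(-⅕))*j + j = -3*j + j = -2*j)
o(223, y(7)) + 48455 = -2*223 + 48455 = -446 + 48455 = 48009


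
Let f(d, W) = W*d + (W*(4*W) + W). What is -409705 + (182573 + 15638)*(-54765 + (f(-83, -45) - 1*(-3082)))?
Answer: -7907641128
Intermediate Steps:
f(d, W) = W + 4*W² + W*d (f(d, W) = W*d + (4*W² + W) = W*d + (W + 4*W²) = W + 4*W² + W*d)
-409705 + (182573 + 15638)*(-54765 + (f(-83, -45) - 1*(-3082))) = -409705 + (182573 + 15638)*(-54765 + (-45*(1 - 83 + 4*(-45)) - 1*(-3082))) = -409705 + 198211*(-54765 + (-45*(1 - 83 - 180) + 3082)) = -409705 + 198211*(-54765 + (-45*(-262) + 3082)) = -409705 + 198211*(-54765 + (11790 + 3082)) = -409705 + 198211*(-54765 + 14872) = -409705 + 198211*(-39893) = -409705 - 7907231423 = -7907641128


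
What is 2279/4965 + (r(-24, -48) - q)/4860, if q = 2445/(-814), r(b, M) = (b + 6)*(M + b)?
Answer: 317016701/436483080 ≈ 0.72630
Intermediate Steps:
r(b, M) = (6 + b)*(M + b)
q = -2445/814 (q = 2445*(-1/814) = -2445/814 ≈ -3.0037)
2279/4965 + (r(-24, -48) - q)/4860 = 2279/4965 + (((-24)² + 6*(-48) + 6*(-24) - 48*(-24)) - 1*(-2445/814))/4860 = 2279*(1/4965) + ((576 - 288 - 144 + 1152) + 2445/814)*(1/4860) = 2279/4965 + (1296 + 2445/814)*(1/4860) = 2279/4965 + (1057389/814)*(1/4860) = 2279/4965 + 352463/1318680 = 317016701/436483080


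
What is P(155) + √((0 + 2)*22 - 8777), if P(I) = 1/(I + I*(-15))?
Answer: -1/2170 + I*√8733 ≈ -0.00046083 + 93.451*I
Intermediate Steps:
P(I) = -1/(14*I) (P(I) = 1/(I - 15*I) = 1/(-14*I) = -1/(14*I))
P(155) + √((0 + 2)*22 - 8777) = -1/14/155 + √((0 + 2)*22 - 8777) = -1/14*1/155 + √(2*22 - 8777) = -1/2170 + √(44 - 8777) = -1/2170 + √(-8733) = -1/2170 + I*√8733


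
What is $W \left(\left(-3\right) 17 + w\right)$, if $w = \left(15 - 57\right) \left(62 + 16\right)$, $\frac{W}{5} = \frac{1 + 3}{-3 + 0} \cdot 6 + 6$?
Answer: $33270$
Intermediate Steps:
$W = -10$ ($W = 5 \left(\frac{1 + 3}{-3 + 0} \cdot 6 + 6\right) = 5 \left(\frac{4}{-3} \cdot 6 + 6\right) = 5 \left(4 \left(- \frac{1}{3}\right) 6 + 6\right) = 5 \left(\left(- \frac{4}{3}\right) 6 + 6\right) = 5 \left(-8 + 6\right) = 5 \left(-2\right) = -10$)
$w = -3276$ ($w = \left(-42\right) 78 = -3276$)
$W \left(\left(-3\right) 17 + w\right) = - 10 \left(\left(-3\right) 17 - 3276\right) = - 10 \left(-51 - 3276\right) = \left(-10\right) \left(-3327\right) = 33270$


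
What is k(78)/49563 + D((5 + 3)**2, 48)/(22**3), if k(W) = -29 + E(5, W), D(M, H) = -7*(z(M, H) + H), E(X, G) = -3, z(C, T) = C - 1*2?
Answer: -1750193/23988492 ≈ -0.072960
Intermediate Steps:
z(C, T) = -2 + C (z(C, T) = C - 2 = -2 + C)
D(M, H) = 14 - 7*H - 7*M (D(M, H) = -7*((-2 + M) + H) = -7*(-2 + H + M) = 14 - 7*H - 7*M)
k(W) = -32 (k(W) = -29 - 3 = -32)
k(78)/49563 + D((5 + 3)**2, 48)/(22**3) = -32/49563 + (14 - 7*48 - 7*(5 + 3)**2)/(22**3) = -32*1/49563 + (14 - 336 - 7*8**2)/10648 = -32/49563 + (14 - 336 - 7*64)*(1/10648) = -32/49563 + (14 - 336 - 448)*(1/10648) = -32/49563 - 770*1/10648 = -32/49563 - 35/484 = -1750193/23988492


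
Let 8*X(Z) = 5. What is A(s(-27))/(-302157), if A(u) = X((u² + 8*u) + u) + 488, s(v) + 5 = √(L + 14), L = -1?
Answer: -1303/805752 ≈ -0.0016171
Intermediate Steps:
s(v) = -5 + √13 (s(v) = -5 + √(-1 + 14) = -5 + √13)
X(Z) = 5/8 (X(Z) = (⅛)*5 = 5/8)
A(u) = 3909/8 (A(u) = 5/8 + 488 = 3909/8)
A(s(-27))/(-302157) = (3909/8)/(-302157) = (3909/8)*(-1/302157) = -1303/805752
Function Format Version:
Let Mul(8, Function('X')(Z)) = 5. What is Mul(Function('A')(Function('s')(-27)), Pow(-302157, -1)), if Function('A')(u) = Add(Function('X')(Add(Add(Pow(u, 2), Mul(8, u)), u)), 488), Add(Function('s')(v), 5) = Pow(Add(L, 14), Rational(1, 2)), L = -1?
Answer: Rational(-1303, 805752) ≈ -0.0016171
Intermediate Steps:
Function('s')(v) = Add(-5, Pow(13, Rational(1, 2))) (Function('s')(v) = Add(-5, Pow(Add(-1, 14), Rational(1, 2))) = Add(-5, Pow(13, Rational(1, 2))))
Function('X')(Z) = Rational(5, 8) (Function('X')(Z) = Mul(Rational(1, 8), 5) = Rational(5, 8))
Function('A')(u) = Rational(3909, 8) (Function('A')(u) = Add(Rational(5, 8), 488) = Rational(3909, 8))
Mul(Function('A')(Function('s')(-27)), Pow(-302157, -1)) = Mul(Rational(3909, 8), Pow(-302157, -1)) = Mul(Rational(3909, 8), Rational(-1, 302157)) = Rational(-1303, 805752)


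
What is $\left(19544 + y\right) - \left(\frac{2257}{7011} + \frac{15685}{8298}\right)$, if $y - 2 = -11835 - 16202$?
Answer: $- \frac{6100147699}{718238} \approx -8493.2$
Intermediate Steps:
$y = -28035$ ($y = 2 - 28037 = -28035$)
$\left(19544 + y\right) - \left(\frac{2257}{7011} + \frac{15685}{8298}\right) = \left(19544 - 28035\right) - \left(\frac{2257}{7011} + \frac{15685}{8298}\right) = -8491 - \frac{1588841}{718238} = - \frac{6100147699}{718238}$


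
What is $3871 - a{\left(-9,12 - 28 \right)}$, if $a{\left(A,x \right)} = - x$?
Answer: $3855$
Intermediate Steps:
$3871 - a{\left(-9,12 - 28 \right)} = 3871 - - (12 - 28) = 3871 - \left(-1\right) \left(-16\right) = 3871 - 16 = 3855$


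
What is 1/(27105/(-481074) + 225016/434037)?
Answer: 69601305246/32161591433 ≈ 2.1641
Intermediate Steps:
1/(27105/(-481074) + 225016/434037) = 1/(27105*(-1/481074) + 225016*(1/434037)) = 1/(-9035/160358 + 225016/434037) = 1/(32161591433/69601305246) = 69601305246/32161591433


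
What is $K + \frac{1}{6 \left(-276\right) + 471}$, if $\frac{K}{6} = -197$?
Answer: $- \frac{1400671}{1185} \approx -1182.0$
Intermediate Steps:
$K = -1182$ ($K = 6 \left(-197\right) = -1182$)
$K + \frac{1}{6 \left(-276\right) + 471} = -1182 + \frac{1}{6 \left(-276\right) + 471} = -1182 + \frac{1}{-1656 + 471} = -1182 + \frac{1}{-1185} = -1182 - \frac{1}{1185} = - \frac{1400671}{1185}$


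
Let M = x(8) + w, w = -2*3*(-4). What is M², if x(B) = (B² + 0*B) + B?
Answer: 9216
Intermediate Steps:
x(B) = B + B² (x(B) = (B² + 0) + B = B² + B = B + B²)
w = 24 (w = -6*(-4) = 24)
M = 96 (M = 8*(1 + 8) + 24 = 8*9 + 24 = 72 + 24 = 96)
M² = 96² = 9216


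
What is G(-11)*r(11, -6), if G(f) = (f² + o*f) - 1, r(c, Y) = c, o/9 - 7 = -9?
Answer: 3498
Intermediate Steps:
o = -18 (o = 63 + 9*(-9) = 63 - 81 = -18)
G(f) = -1 + f² - 18*f (G(f) = (f² - 18*f) - 1 = -1 + f² - 18*f)
G(-11)*r(11, -6) = (-1 + (-11)² - 18*(-11))*11 = (-1 + 121 + 198)*11 = 318*11 = 3498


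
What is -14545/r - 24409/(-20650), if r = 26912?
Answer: 25467197/39695200 ≈ 0.64157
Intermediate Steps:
-14545/r - 24409/(-20650) = -14545/26912 - 24409/(-20650) = -14545*1/26912 - 24409*(-1/20650) = -14545/26912 + 3487/2950 = 25467197/39695200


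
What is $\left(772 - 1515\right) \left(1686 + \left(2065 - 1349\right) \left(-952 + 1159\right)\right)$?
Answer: $-111374214$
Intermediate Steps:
$\left(772 - 1515\right) \left(1686 + \left(2065 - 1349\right) \left(-952 + 1159\right)\right) = - 743 \left(1686 + 716 \cdot 207\right) = - 743 \left(1686 + 148212\right) = \left(-743\right) 149898 = -111374214$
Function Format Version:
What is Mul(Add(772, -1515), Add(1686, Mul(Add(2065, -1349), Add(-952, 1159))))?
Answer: -111374214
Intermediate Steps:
Mul(Add(772, -1515), Add(1686, Mul(Add(2065, -1349), Add(-952, 1159)))) = Mul(-743, Add(1686, Mul(716, 207))) = Mul(-743, Add(1686, 148212)) = Mul(-743, 149898) = -111374214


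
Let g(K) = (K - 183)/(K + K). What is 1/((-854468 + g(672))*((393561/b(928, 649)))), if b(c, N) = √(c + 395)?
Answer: -448*√3/7174082930241 ≈ -1.0816e-10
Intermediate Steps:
b(c, N) = √(395 + c)
g(K) = (-183 + K)/(2*K) (g(K) = (-183 + K)/((2*K)) = (-183 + K)*(1/(2*K)) = (-183 + K)/(2*K))
1/((-854468 + g(672))*((393561/b(928, 649)))) = 1/((-854468 + (½)*(-183 + 672)/672)*((393561/(√(395 + 928))))) = 1/((-854468 + (½)*(1/672)*489)*((393561/(√1323)))) = 1/((-854468 + 163/448)*((393561/((21*√3))))) = 1/((-382801501/448)*((393561*(√3/63)))) = -448*√3/18741/382801501 = -448*√3/7174082930241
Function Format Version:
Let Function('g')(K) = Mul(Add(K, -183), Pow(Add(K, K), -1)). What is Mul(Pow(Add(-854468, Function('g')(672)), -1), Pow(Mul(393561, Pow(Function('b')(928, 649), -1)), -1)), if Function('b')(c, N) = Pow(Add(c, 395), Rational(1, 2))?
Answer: Mul(Rational(-448, 7174082930241), Pow(3, Rational(1, 2))) ≈ -1.0816e-10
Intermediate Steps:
Function('b')(c, N) = Pow(Add(395, c), Rational(1, 2))
Function('g')(K) = Mul(Rational(1, 2), Pow(K, -1), Add(-183, K)) (Function('g')(K) = Mul(Add(-183, K), Pow(Mul(2, K), -1)) = Mul(Add(-183, K), Mul(Rational(1, 2), Pow(K, -1))) = Mul(Rational(1, 2), Pow(K, -1), Add(-183, K)))
Mul(Pow(Add(-854468, Function('g')(672)), -1), Pow(Mul(393561, Pow(Function('b')(928, 649), -1)), -1)) = Mul(Pow(Add(-854468, Mul(Rational(1, 2), Pow(672, -1), Add(-183, 672))), -1), Pow(Mul(393561, Pow(Pow(Add(395, 928), Rational(1, 2)), -1)), -1)) = Mul(Pow(Add(-854468, Mul(Rational(1, 2), Rational(1, 672), 489)), -1), Pow(Mul(393561, Pow(Pow(1323, Rational(1, 2)), -1)), -1)) = Mul(Pow(Add(-854468, Rational(163, 448)), -1), Pow(Mul(393561, Pow(Mul(21, Pow(3, Rational(1, 2))), -1)), -1)) = Mul(Pow(Rational(-382801501, 448), -1), Pow(Mul(393561, Mul(Rational(1, 63), Pow(3, Rational(1, 2)))), -1)) = Mul(Rational(-448, 382801501), Pow(Mul(6247, Pow(3, Rational(1, 2))), -1)) = Mul(Rational(-448, 382801501), Mul(Rational(1, 18741), Pow(3, Rational(1, 2)))) = Mul(Rational(-448, 7174082930241), Pow(3, Rational(1, 2)))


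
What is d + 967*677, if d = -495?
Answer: 654164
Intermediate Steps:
d + 967*677 = -495 + 967*677 = -495 + 654659 = 654164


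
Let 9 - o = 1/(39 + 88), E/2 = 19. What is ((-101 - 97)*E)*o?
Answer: -8592408/127 ≈ -67657.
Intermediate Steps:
E = 38 (E = 2*19 = 38)
o = 1142/127 (o = 9 - 1/(39 + 88) = 9 - 1/127 = 1142/127 ≈ 8.9921)
((-101 - 97)*E)*o = ((-101 - 97)*38)*(1142/127) = -198*38*(1142/127) = -7524*1142/127 = -8592408/127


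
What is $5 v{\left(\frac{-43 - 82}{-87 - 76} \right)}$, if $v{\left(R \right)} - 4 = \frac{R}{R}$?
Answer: $25$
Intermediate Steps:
$v{\left(R \right)} = 5$ ($v{\left(R \right)} = 4 + \frac{R}{R} = 4 + 1 = 5$)
$5 v{\left(\frac{-43 - 82}{-87 - 76} \right)} = 5 \cdot 5 = 25$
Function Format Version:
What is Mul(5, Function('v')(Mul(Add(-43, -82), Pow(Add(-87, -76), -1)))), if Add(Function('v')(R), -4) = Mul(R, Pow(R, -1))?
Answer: 25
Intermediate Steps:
Function('v')(R) = 5 (Function('v')(R) = Add(4, Mul(R, Pow(R, -1))) = Add(4, 1) = 5)
Mul(5, Function('v')(Mul(Add(-43, -82), Pow(Add(-87, -76), -1)))) = Mul(5, 5) = 25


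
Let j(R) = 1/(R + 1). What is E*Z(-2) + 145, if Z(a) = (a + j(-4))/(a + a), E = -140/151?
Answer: 65440/453 ≈ 144.46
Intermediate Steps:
E = -140/151 (E = -140*1/151 = -140/151 ≈ -0.92715)
j(R) = 1/(1 + R)
Z(a) = (-⅓ + a)/(2*a) (Z(a) = (a + 1/(1 - 4))/(a + a) = (a + 1/(-3))/((2*a)) = (a - ⅓)*(1/(2*a)) = (-⅓ + a)*(1/(2*a)) = (-⅓ + a)/(2*a))
E*Z(-2) + 145 = -70*(-1 + 3*(-2))/(453*(-2)) + 145 = -70*(-1)*(-1 - 6)/(453*2) + 145 = -70*(-1)*(-7)/(453*2) + 145 = -140/151*7/12 + 145 = -245/453 + 145 = 65440/453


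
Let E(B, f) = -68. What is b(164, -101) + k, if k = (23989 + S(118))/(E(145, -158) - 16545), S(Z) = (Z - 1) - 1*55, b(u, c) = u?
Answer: 2700481/16613 ≈ 162.55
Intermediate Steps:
S(Z) = -56 + Z (S(Z) = (-1 + Z) - 55 = -56 + Z)
k = -24051/16613 (k = (23989 + (-56 + 118))/(-68 - 16545) = (23989 + 62)/(-16613) = 24051*(-1/16613) = -24051/16613 ≈ -1.4477)
b(164, -101) + k = 164 - 24051/16613 = 2700481/16613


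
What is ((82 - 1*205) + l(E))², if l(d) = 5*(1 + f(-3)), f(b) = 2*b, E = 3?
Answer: 21904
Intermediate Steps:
l(d) = -25 (l(d) = 5*(1 + 2*(-3)) = 5*(1 - 6) = 5*(-5) = -25)
((82 - 1*205) + l(E))² = ((82 - 1*205) - 25)² = ((82 - 205) - 25)² = (-123 - 25)² = (-148)² = 21904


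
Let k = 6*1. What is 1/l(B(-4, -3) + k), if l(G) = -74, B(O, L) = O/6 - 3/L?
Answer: -1/74 ≈ -0.013514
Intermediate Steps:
B(O, L) = -3/L + O/6 (B(O, L) = O*(⅙) - 3/L = O/6 - 3/L = -3/L + O/6)
k = 6
1/l(B(-4, -3) + k) = 1/(-74) = -1/74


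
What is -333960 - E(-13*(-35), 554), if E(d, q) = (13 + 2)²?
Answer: -334185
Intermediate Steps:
E(d, q) = 225 (E(d, q) = 15² = 225)
-333960 - E(-13*(-35), 554) = -333960 - 1*225 = -333960 - 225 = -334185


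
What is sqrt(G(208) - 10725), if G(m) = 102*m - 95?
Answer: 2*sqrt(2599) ≈ 101.96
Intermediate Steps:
G(m) = -95 + 102*m
sqrt(G(208) - 10725) = sqrt((-95 + 102*208) - 10725) = sqrt((-95 + 21216) - 10725) = sqrt(21121 - 10725) = sqrt(10396) = 2*sqrt(2599)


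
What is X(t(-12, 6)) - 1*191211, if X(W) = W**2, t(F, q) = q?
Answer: -191175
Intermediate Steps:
X(t(-12, 6)) - 1*191211 = 6**2 - 1*191211 = 36 - 191211 = -191175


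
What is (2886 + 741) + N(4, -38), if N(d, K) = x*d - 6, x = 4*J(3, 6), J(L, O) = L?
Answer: 3669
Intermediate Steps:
x = 12 (x = 4*3 = 12)
N(d, K) = -6 + 12*d (N(d, K) = 12*d - 6 = -6 + 12*d)
(2886 + 741) + N(4, -38) = (2886 + 741) + (-6 + 12*4) = 3627 + (-6 + 48) = 3627 + 42 = 3669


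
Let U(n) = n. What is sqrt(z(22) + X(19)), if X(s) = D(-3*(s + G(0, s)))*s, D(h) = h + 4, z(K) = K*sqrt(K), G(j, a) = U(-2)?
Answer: sqrt(-893 + 22*sqrt(22)) ≈ 28.104*I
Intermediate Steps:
G(j, a) = -2
z(K) = K**(3/2)
D(h) = 4 + h
X(s) = s*(10 - 3*s) (X(s) = (4 - 3*(s - 2))*s = (4 - 3*(-2 + s))*s = (4 + (6 - 3*s))*s = (10 - 3*s)*s = s*(10 - 3*s))
sqrt(z(22) + X(19)) = sqrt(22**(3/2) + 19*(10 - 3*19)) = sqrt(22*sqrt(22) + 19*(10 - 57)) = sqrt(22*sqrt(22) + 19*(-47)) = sqrt(22*sqrt(22) - 893) = sqrt(-893 + 22*sqrt(22))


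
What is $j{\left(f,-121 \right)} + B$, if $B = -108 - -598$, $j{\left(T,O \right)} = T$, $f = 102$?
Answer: $592$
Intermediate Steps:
$B = 490$ ($B = -108 + 598 = 490$)
$j{\left(f,-121 \right)} + B = 102 + 490 = 592$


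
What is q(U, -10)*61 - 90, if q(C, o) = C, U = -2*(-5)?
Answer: 520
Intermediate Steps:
U = 10
q(U, -10)*61 - 90 = 10*61 - 90 = 610 - 90 = 520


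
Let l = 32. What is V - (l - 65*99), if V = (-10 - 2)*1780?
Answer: -14957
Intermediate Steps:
V = -21360 (V = -12*1780 = -21360)
V - (l - 65*99) = -21360 - (32 - 65*99) = -21360 - (32 - 6435) = -21360 - 1*(-6403) = -21360 + 6403 = -14957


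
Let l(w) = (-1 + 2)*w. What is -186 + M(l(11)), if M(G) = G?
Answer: -175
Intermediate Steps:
l(w) = w (l(w) = 1*w = w)
-186 + M(l(11)) = -186 + 11 = -175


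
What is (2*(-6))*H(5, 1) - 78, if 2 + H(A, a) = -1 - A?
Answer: 18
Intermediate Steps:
H(A, a) = -3 - A (H(A, a) = -2 + (-1 - A) = -3 - A)
(2*(-6))*H(5, 1) - 78 = (2*(-6))*(-3 - 1*5) - 78 = -12*(-3 - 5) - 78 = -12*(-8) - 78 = 96 - 78 = 18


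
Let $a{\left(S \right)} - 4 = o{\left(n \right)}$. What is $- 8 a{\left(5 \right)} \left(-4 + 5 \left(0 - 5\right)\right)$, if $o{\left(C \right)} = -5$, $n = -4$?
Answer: $-232$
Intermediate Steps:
$a{\left(S \right)} = -1$ ($a{\left(S \right)} = 4 - 5 = -1$)
$- 8 a{\left(5 \right)} \left(-4 + 5 \left(0 - 5\right)\right) = \left(-8\right) \left(-1\right) \left(-4 + 5 \left(0 - 5\right)\right) = 8 \left(-4 + 5 \left(0 - 5\right)\right) = 8 \left(-4 + 5 \left(-5\right)\right) = 8 \left(-4 - 25\right) = 8 \left(-29\right) = -232$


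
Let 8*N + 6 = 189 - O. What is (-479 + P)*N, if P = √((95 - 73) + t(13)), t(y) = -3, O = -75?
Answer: -61791/4 + 129*√19/4 ≈ -15307.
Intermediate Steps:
N = 129/4 (N = -¾ + (189 - 1*(-75))/8 = -¾ + (189 + 75)/8 = -¾ + (⅛)*264 = -¾ + 33 = 129/4 ≈ 32.250)
P = √19 (P = √((95 - 73) - 3) = √(22 - 3) = √19 ≈ 4.3589)
(-479 + P)*N = (-479 + √19)*(129/4) = -61791/4 + 129*√19/4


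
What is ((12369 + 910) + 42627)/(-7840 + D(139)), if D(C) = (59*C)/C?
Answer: -55906/7781 ≈ -7.1849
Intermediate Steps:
D(C) = 59
((12369 + 910) + 42627)/(-7840 + D(139)) = ((12369 + 910) + 42627)/(-7840 + 59) = (13279 + 42627)/(-7781) = 55906*(-1/7781) = -55906/7781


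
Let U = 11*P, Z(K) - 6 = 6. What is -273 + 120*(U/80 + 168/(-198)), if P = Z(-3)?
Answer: -1945/11 ≈ -176.82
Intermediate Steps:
Z(K) = 12 (Z(K) = 6 + 6 = 12)
P = 12
U = 132 (U = 11*12 = 132)
-273 + 120*(U/80 + 168/(-198)) = -273 + 120*(132/80 + 168/(-198)) = -273 + 120*(132*(1/80) + 168*(-1/198)) = -273 + 120*(33/20 - 28/33) = -273 + 120*(529/660) = -273 + 1058/11 = -1945/11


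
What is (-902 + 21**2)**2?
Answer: 212521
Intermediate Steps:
(-902 + 21**2)**2 = (-902 + 441)**2 = (-461)**2 = 212521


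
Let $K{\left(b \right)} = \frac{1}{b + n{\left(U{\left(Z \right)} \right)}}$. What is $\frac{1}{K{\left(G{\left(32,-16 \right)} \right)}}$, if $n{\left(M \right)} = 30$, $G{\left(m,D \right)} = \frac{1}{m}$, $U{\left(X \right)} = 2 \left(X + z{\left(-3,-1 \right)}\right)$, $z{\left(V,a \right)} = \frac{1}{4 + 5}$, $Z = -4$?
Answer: $\frac{961}{32} \approx 30.031$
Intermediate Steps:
$z{\left(V,a \right)} = \frac{1}{9}$
$U{\left(X \right)} = \frac{2}{9} + 2 X$ ($U{\left(X \right)} = 2 \left(X + \frac{1}{9}\right) = 2 \left(\frac{1}{9} + X\right) = \frac{2}{9} + 2 X$)
$K{\left(b \right)} = \frac{1}{30 + b}$ ($K{\left(b \right)} = \frac{1}{b + 30} = \frac{1}{30 + b}$)
$\frac{1}{K{\left(G{\left(32,-16 \right)} \right)}} = \frac{1}{\frac{1}{30 + \frac{1}{32}}} = \frac{1}{\frac{1}{\frac{961}{32}}} = \frac{1}{\frac{32}{961}} = \frac{961}{32}$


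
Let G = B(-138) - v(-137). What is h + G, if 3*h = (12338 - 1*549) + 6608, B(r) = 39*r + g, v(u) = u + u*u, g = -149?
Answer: -54092/3 ≈ -18031.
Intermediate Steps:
v(u) = u + u²
B(r) = -149 + 39*r (B(r) = 39*r - 149 = -149 + 39*r)
h = 18397/3 (h = ((12338 - 1*549) + 6608)/3 = ((12338 - 549) + 6608)/3 = (11789 + 6608)/3 = (⅓)*18397 = 18397/3 ≈ 6132.3)
G = -24163 (G = (-149 + 39*(-138)) - (-137)*(1 - 137) = (-149 - 5382) - (-137)*(-136) = -5531 - 1*18632 = -5531 - 18632 = -24163)
h + G = 18397/3 - 24163 = -54092/3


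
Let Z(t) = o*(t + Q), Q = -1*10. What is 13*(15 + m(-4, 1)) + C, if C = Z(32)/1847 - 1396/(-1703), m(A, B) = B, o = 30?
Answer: 657954120/3145441 ≈ 209.18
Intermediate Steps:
Q = -10
Z(t) = -300 + 30*t (Z(t) = 30*(t - 10) = 30*(-10 + t) = -300 + 30*t)
C = 3702392/3145441 (C = (-300 + 30*32)/1847 - 1396/(-1703) = (-300 + 960)*(1/1847) - 1396*(-1/1703) = 660*(1/1847) + 1396/1703 = 660/1847 + 1396/1703 = 3702392/3145441 ≈ 1.1771)
13*(15 + m(-4, 1)) + C = 13*(15 + 1) + 3702392/3145441 = 13*16 + 3702392/3145441 = 208 + 3702392/3145441 = 657954120/3145441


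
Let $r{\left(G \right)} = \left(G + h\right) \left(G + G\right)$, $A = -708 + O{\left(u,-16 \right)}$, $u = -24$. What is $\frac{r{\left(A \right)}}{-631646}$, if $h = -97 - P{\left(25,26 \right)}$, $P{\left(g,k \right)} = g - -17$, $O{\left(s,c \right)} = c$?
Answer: $- \frac{624812}{315823} \approx -1.9784$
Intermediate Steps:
$P{\left(g,k \right)} = 17 + g$ ($P{\left(g,k \right)} = g + 17 = 17 + g$)
$A = -724$ ($A = -708 - 16 = -724$)
$h = -139$ ($h = -97 - \left(17 + 25\right) = -97 - 42 = -139$)
$r{\left(G \right)} = 2 G \left(-139 + G\right)$ ($r{\left(G \right)} = \left(G - 139\right) \left(G + G\right) = \left(-139 + G\right) 2 G = 2 G \left(-139 + G\right)$)
$\frac{r{\left(A \right)}}{-631646} = \frac{2 \left(-724\right) \left(-139 - 724\right)}{-631646} = 2 \left(-724\right) \left(-863\right) \left(- \frac{1}{631646}\right) = 1249624 \left(- \frac{1}{631646}\right) = - \frac{624812}{315823}$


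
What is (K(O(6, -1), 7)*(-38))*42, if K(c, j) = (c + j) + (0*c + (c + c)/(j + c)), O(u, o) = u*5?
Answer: -2280684/37 ≈ -61640.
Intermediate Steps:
O(u, o) = 5*u
K(c, j) = c + j + 2*c/(c + j) (K(c, j) = (c + j) + (0 + (2*c)/(c + j)) = (c + j) + (0 + 2*c/(c + j)) = (c + j) + 2*c/(c + j) = c + j + 2*c/(c + j))
(K(O(6, -1), 7)*(-38))*42 = ((((5*6)**2 + 7**2 + 2*(5*6) + 2*(5*6)*7)/(5*6 + 7))*(-38))*42 = (((30**2 + 49 + 2*30 + 2*30*7)/(30 + 7))*(-38))*42 = (((900 + 49 + 60 + 420)/37)*(-38))*42 = (((1/37)*1429)*(-38))*42 = ((1429/37)*(-38))*42 = -54302/37*42 = -2280684/37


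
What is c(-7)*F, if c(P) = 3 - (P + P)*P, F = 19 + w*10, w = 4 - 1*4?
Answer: -1805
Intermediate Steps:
w = 0 (w = 4 - 4 = 0)
F = 19 (F = 19 + 0*10 = 19 + 0 = 19)
c(P) = 3 - 2*P² (c(P) = 3 - 2*P*P = 3 - 2*P²)
c(-7)*F = (3 - 2*(-7)²)*19 = (3 - 2*49)*19 = (3 - 98)*19 = -95*19 = -1805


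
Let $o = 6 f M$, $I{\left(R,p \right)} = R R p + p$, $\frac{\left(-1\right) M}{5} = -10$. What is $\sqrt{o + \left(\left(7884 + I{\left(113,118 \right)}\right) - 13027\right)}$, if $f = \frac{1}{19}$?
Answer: $\frac{\sqrt{542125537}}{19} \approx 1225.5$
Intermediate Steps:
$f = \frac{1}{19} \approx 0.052632$
$M = 50$ ($M = \left(-5\right) \left(-10\right) = 50$)
$I{\left(R,p \right)} = p + p R^{2}$ ($I{\left(R,p \right)} = R^{2} p + p = p R^{2} + p = p + p R^{2}$)
$o = \frac{300}{19}$ ($o = 6 \cdot \frac{1}{19} \cdot 50 = \frac{6}{19} \cdot 50 = \frac{300}{19} \approx 15.789$)
$\sqrt{o + \left(\left(7884 + I{\left(113,118 \right)}\right) - 13027\right)} = \sqrt{\frac{300}{19} - \left(5143 - 118 \left(1 + 113^{2}\right)\right)} = \sqrt{\frac{300}{19} - \left(5143 - 118 \left(1 + 12769\right)\right)} = \sqrt{\frac{300}{19} + \left(\left(7884 + 118 \cdot 12770\right) - 13027\right)} = \sqrt{\frac{300}{19} + \left(\left(7884 + 1506860\right) - 13027\right)} = \sqrt{\frac{300}{19} + \left(1514744 - 13027\right)} = \sqrt{\frac{300}{19} + 1501717} = \sqrt{\frac{28532923}{19}} = \frac{\sqrt{542125537}}{19}$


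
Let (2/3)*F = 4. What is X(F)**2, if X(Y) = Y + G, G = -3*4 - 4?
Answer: 100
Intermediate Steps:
F = 6 (F = (3/2)*4 = 6)
G = -16 (G = -12 - 4 = -16)
X(Y) = -16 + Y (X(Y) = Y - 16 = -16 + Y)
X(F)**2 = (-16 + 6)**2 = (-10)**2 = 100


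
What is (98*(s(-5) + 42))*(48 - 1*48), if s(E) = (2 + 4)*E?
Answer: 0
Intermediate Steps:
s(E) = 6*E
(98*(s(-5) + 42))*(48 - 1*48) = (98*(6*(-5) + 42))*(48 - 1*48) = (98*(-30 + 42))*(48 - 48) = (98*12)*0 = 1176*0 = 0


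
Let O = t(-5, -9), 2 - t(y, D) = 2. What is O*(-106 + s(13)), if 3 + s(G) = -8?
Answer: 0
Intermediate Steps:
t(y, D) = 0 (t(y, D) = 2 - 1*2 = 2 - 2 = 0)
O = 0
s(G) = -11 (s(G) = -3 - 8 = -11)
O*(-106 + s(13)) = 0*(-106 - 11) = 0*(-117) = 0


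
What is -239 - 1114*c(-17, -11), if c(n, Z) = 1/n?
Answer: -2949/17 ≈ -173.47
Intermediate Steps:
-239 - 1114*c(-17, -11) = -239 - 1114/(-17) = -239 - 1114*(-1/17) = -239 + 1114/17 = -2949/17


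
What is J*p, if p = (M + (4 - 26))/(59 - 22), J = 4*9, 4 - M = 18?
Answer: -1296/37 ≈ -35.027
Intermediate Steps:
M = -14 (M = 4 - 1*18 = 4 - 18 = -14)
J = 36
p = -36/37 (p = (-14 + (4 - 26))/(59 - 22) = (-14 - 22)/37 = -36*1/37 = -36/37 ≈ -0.97297)
J*p = 36*(-36/37) = -1296/37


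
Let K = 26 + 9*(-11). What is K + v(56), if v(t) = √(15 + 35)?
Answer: -73 + 5*√2 ≈ -65.929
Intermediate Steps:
v(t) = 5*√2 (v(t) = √50 = 5*√2)
K = -73 (K = 26 - 99 = -73)
K + v(56) = -73 + 5*√2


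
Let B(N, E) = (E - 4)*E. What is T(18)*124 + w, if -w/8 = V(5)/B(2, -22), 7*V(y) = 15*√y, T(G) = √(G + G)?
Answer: 744 - 30*√5/1001 ≈ 743.93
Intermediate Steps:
B(N, E) = E*(-4 + E) (B(N, E) = (-4 + E)*E = E*(-4 + E))
T(G) = √2*√G (T(G) = √(2*G) = √2*√G)
V(y) = 15*√y/7 (V(y) = (15*√y)/7 = 15*√y/7)
w = -30*√5/1001 (w = -8*15*√5/7/((-22*(-4 - 22))) = -8*15*√5/7/((-22*(-26))) = -8*15*√5/7/572 = -30*√5/1001 ≈ -0.067015)
T(18)*124 + w = (√2*√18)*124 - 30*√5/1001 = (√2*(3*√2))*124 - 30*√5/1001 = 6*124 - 30*√5/1001 = 744 - 30*√5/1001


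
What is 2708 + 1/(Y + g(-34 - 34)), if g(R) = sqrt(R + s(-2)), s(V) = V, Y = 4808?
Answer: 31300331040/11558467 - I*sqrt(70)/23116934 ≈ 2708.0 - 3.6193e-7*I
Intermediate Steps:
g(R) = sqrt(-2 + R) (g(R) = sqrt(R - 2) = sqrt(-2 + R))
2708 + 1/(Y + g(-34 - 34)) = 2708 + 1/(4808 + sqrt(-2 + (-34 - 34))) = 2708 + 1/(4808 + sqrt(-2 - 68)) = 2708 + 1/(4808 + sqrt(-70)) = 2708 + 1/(4808 + I*sqrt(70))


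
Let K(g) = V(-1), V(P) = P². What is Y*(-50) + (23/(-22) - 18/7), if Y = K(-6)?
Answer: -8257/154 ≈ -53.617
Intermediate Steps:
K(g) = 1 (K(g) = (-1)² = 1)
Y = 1
Y*(-50) + (23/(-22) - 18/7) = 1*(-50) + (23/(-22) - 18/7) = -50 + (23*(-1/22) - 18*⅐) = -50 + (-23/22 - 18/7) = -50 - 557/154 = -8257/154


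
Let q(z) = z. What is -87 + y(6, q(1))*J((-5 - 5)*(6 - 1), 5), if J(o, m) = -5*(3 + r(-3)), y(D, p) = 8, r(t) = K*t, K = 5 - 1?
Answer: 273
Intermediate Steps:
K = 4
r(t) = 4*t
J(o, m) = 45 (J(o, m) = -5*(3 + 4*(-3)) = -5*(3 - 12) = -5*(-9) = 45)
-87 + y(6, q(1))*J((-5 - 5)*(6 - 1), 5) = -87 + 8*45 = -87 + 360 = 273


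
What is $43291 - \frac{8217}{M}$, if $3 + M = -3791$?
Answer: $\frac{164254271}{3794} \approx 43293.0$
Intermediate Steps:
$M = -3794$ ($M = -3 - 3791 = -3794$)
$43291 - \frac{8217}{M} = 43291 - \frac{8217}{-3794} = 43291 - 8217 \left(- \frac{1}{3794}\right) = 43291 - - \frac{8217}{3794} = 43291 + \frac{8217}{3794} = \frac{164254271}{3794}$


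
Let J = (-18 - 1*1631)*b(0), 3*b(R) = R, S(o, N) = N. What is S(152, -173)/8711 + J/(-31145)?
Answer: -173/8711 ≈ -0.019860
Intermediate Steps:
b(R) = R/3
J = 0 (J = (-18 - 1*1631)*((⅓)*0) = (-18 - 1631)*0 = -1649*0 = 0)
S(152, -173)/8711 + J/(-31145) = -173/8711 + 0/(-31145) = -173*1/8711 + 0*(-1/31145) = -173/8711 + 0 = -173/8711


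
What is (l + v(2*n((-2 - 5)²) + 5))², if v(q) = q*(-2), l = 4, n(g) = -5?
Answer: 196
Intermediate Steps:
v(q) = -2*q
(l + v(2*n((-2 - 5)²) + 5))² = (4 - 2*(2*(-5) + 5))² = (4 - 2*(-10 + 5))² = (4 - 2*(-5))² = (4 + 10)² = 14² = 196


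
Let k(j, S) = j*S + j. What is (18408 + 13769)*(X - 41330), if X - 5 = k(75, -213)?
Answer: -1841328825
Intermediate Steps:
k(j, S) = j + S*j (k(j, S) = S*j + j = j + S*j)
X = -15895 (X = 5 + 75*(1 - 213) = 5 + 75*(-212) = 5 - 15900 = -15895)
(18408 + 13769)*(X - 41330) = (18408 + 13769)*(-15895 - 41330) = 32177*(-57225) = -1841328825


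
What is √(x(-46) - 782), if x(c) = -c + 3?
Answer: I*√733 ≈ 27.074*I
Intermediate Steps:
x(c) = 3 - c
√(x(-46) - 782) = √((3 - 1*(-46)) - 782) = √((3 + 46) - 782) = √(49 - 782) = √(-733) = I*√733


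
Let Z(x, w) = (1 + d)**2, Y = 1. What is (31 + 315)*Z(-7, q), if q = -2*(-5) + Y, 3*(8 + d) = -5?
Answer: 233896/9 ≈ 25988.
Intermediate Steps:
d = -29/3 (d = -8 + (1/3)*(-5) = -8 - 5/3 = -29/3 ≈ -9.6667)
q = 11 (q = -2*(-5) + 1 = 10 + 1 = 11)
Z(x, w) = 676/9 (Z(x, w) = (1 - 29/3)**2 = (-26/3)**2 = 676/9)
(31 + 315)*Z(-7, q) = (31 + 315)*(676/9) = 346*(676/9) = 233896/9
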